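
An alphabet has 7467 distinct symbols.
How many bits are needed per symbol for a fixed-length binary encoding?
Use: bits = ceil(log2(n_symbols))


log2(7467) = 12.8663
Bracket: 2^12 = 4096 < 7467 <= 2^13 = 8192
So ceil(log2(7467)) = 13

bits = ceil(log2(7467)) = ceil(12.8663) = 13 bits


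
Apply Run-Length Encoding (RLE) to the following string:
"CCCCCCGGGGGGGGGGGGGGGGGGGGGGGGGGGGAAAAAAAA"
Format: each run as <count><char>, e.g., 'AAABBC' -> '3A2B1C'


Scanning runs left to right:
  i=0: run of 'C' x 6 -> '6C'
  i=6: run of 'G' x 28 -> '28G'
  i=34: run of 'A' x 8 -> '8A'

RLE = 6C28G8A


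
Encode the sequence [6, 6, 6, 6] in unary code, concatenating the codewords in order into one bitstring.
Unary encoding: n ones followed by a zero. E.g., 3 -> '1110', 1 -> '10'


Encode each number as n ones followed by a terminating 0:
  6 -> 1111110 (7 bits)
  6 -> 1111110 (7 bits)
  6 -> 1111110 (7 bits)
  6 -> 1111110 (7 bits)
Total length = 7 + 7 + 7 + 7 = 28 bits.

Unary([6, 6, 6, 6]) = 1111110111111011111101111110 (28 bits)


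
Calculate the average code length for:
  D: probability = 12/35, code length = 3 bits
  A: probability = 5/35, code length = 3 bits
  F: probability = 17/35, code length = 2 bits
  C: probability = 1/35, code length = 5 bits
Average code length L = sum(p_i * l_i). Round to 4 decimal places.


Weighted contributions p_i * l_i:
  D: (12/35) * 3 = 36/35
  A: (5/35) * 3 = 15/35
  F: (17/35) * 2 = 34/35
  C: (1/35) * 5 = 5/35
Sum = (36 + 15 + 34 + 5)/35 = 90/35

L = 90/35 = 2.5714 bits/symbol


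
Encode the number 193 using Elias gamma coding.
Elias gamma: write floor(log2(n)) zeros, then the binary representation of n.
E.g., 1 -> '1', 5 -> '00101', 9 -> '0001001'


num_bits = floor(log2(193)) + 1 = 8
leading_zeros = num_bits - 1 = 7
binary(193) = 11000001

Elias gamma(193) = '0000000' + '11000001' = 000000011000001 (15 bits)


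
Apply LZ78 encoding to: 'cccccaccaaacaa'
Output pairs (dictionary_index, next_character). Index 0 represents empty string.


LZ78 encoding steps:
Dictionary: {0: ''}
Step 1: w='' (idx 0), next='c' -> output (0, 'c'), add 'c' as idx 1
Step 2: w='c' (idx 1), next='c' -> output (1, 'c'), add 'cc' as idx 2
Step 3: w='cc' (idx 2), next='a' -> output (2, 'a'), add 'cca' as idx 3
Step 4: w='cca' (idx 3), next='a' -> output (3, 'a'), add 'ccaa' as idx 4
Step 5: w='' (idx 0), next='a' -> output (0, 'a'), add 'a' as idx 5
Step 6: w='c' (idx 1), next='a' -> output (1, 'a'), add 'ca' as idx 6
Step 7: w='a' (idx 5), end of input -> output (5, '')


Encoded: [(0, 'c'), (1, 'c'), (2, 'a'), (3, 'a'), (0, 'a'), (1, 'a'), (5, '')]


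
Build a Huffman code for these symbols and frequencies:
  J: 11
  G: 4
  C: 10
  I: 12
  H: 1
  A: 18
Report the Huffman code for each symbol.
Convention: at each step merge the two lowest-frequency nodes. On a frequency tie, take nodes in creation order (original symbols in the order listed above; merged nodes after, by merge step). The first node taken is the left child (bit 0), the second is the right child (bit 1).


Huffman tree construction:
Step 1: Merge H(1) + G(4) = 5
Step 2: Merge (H+G)(5) + C(10) = 15
Step 3: Merge J(11) + I(12) = 23
Step 4: Merge ((H+G)+C)(15) + A(18) = 33
Step 5: Merge (J+I)(23) + (((H+G)+C)+A)(33) = 56
Read each symbol's code off the tree from the root (left child = 0, right child = 1).

Codes:
  J: 00 (length 2)
  G: 1001 (length 4)
  C: 101 (length 3)
  I: 01 (length 2)
  H: 1000 (length 4)
  A: 11 (length 2)
Average code length: 132/56 = 2.3571 bits/symbol


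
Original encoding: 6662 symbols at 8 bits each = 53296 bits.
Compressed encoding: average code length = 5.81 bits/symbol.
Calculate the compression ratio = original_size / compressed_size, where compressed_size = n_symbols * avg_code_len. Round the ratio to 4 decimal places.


original_size = n_symbols * orig_bits = 6662 * 8 = 53296 bits
compressed_size = n_symbols * avg_code_len = 6662 * 5.81 = 38706.22 bits
ratio = original_size / compressed_size = 53296 / 38706.22 = 1.3769

Compression ratio = 1.3769


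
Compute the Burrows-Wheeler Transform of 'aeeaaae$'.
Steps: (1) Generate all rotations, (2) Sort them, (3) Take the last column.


Rotations (sorted):
  0: $aeeaaae -> last char: e
  1: aaae$aee -> last char: e
  2: aae$aeea -> last char: a
  3: ae$aeeaa -> last char: a
  4: aeeaaae$ -> last char: $
  5: e$aeeaaa -> last char: a
  6: eaaae$ae -> last char: e
  7: eeaaae$a -> last char: a


BWT = eeaa$aea


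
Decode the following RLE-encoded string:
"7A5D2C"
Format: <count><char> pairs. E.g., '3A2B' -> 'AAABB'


Expanding each <count><char> pair:
  7A -> 'AAAAAAA'
  5D -> 'DDDDD'
  2C -> 'CC'

Decoded = AAAAAAADDDDDCC


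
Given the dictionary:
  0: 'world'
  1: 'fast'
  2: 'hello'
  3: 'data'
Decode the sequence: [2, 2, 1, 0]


Look up each index in the dictionary:
  2 -> 'hello'
  2 -> 'hello'
  1 -> 'fast'
  0 -> 'world'

Decoded: "hello hello fast world"


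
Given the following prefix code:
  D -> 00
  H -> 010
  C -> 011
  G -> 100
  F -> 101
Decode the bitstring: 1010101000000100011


Decoding step by step:
Bits 101 -> F
Bits 010 -> H
Bits 100 -> G
Bits 00 -> D
Bits 00 -> D
Bits 100 -> G
Bits 011 -> C


Decoded message: FHGDDGC


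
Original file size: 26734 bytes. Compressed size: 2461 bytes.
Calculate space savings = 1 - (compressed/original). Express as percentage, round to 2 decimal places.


ratio = compressed/original = 2461/26734 = 0.092055
savings = 1 - ratio = 1 - 0.092055 = 0.907945
as a percentage: 0.907945 * 100 = 90.79%

Space savings = 1 - 2461/26734 = 90.79%


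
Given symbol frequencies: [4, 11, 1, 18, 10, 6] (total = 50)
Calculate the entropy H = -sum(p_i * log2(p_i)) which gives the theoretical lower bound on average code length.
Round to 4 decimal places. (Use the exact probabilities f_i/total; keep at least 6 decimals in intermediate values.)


Per-symbol terms -p_i * log2(p_i) with p_i = f_i/50:
  p = 4/50 = 0.080000: log2(p) = -3.643856, -p*log2(p) = 0.291508
  p = 11/50 = 0.220000: log2(p) = -2.184425, -p*log2(p) = 0.480573
  p = 1/50 = 0.020000: log2(p) = -5.643856, -p*log2(p) = 0.112877
  p = 18/50 = 0.360000: log2(p) = -1.473931, -p*log2(p) = 0.530615
  p = 10/50 = 0.200000: log2(p) = -2.321928, -p*log2(p) = 0.464386
  p = 6/50 = 0.120000: log2(p) = -3.058894, -p*log2(p) = 0.367067
H = 0.291508 + 0.480573 + 0.112877 + 0.530615 + 0.464386 + 0.367067 = 2.247026

H = 2.247 bits/symbol


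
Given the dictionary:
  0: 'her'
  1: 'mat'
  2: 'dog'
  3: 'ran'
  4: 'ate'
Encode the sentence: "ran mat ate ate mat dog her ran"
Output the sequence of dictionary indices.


Look up each word in the dictionary:
  'ran' -> 3
  'mat' -> 1
  'ate' -> 4
  'ate' -> 4
  'mat' -> 1
  'dog' -> 2
  'her' -> 0
  'ran' -> 3

Encoded: [3, 1, 4, 4, 1, 2, 0, 3]


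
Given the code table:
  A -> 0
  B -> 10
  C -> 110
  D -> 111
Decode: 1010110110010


Decoding:
10 -> B
10 -> B
110 -> C
110 -> C
0 -> A
10 -> B


Result: BBCCAB


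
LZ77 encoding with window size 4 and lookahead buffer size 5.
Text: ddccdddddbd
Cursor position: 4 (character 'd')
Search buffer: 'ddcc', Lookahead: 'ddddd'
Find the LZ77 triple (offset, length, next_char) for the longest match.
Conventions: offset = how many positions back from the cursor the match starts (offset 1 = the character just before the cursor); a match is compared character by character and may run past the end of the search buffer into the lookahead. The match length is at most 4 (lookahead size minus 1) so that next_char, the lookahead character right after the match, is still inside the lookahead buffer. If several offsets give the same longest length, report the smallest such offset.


Try each offset into the search buffer:
  offset=1 (pos 3, char 'c'): match length 0
  offset=2 (pos 2, char 'c'): match length 0
  offset=3 (pos 1, char 'd'): match length 1
  offset=4 (pos 0, char 'd'): match length 2
Longest match has length 2 at offset 4.
next_char = character at position 4 + 2 = 6 -> 'd'

Best match: offset=4, length=2 (matching 'dd' starting at position 0)
LZ77 triple: (4, 2, 'd')


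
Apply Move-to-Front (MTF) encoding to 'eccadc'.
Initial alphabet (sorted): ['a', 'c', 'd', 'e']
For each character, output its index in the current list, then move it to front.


MTF encoding:
'e': index 3 in ['a', 'c', 'd', 'e'] -> ['e', 'a', 'c', 'd']
'c': index 2 in ['e', 'a', 'c', 'd'] -> ['c', 'e', 'a', 'd']
'c': index 0 in ['c', 'e', 'a', 'd'] -> ['c', 'e', 'a', 'd']
'a': index 2 in ['c', 'e', 'a', 'd'] -> ['a', 'c', 'e', 'd']
'd': index 3 in ['a', 'c', 'e', 'd'] -> ['d', 'a', 'c', 'e']
'c': index 2 in ['d', 'a', 'c', 'e'] -> ['c', 'd', 'a', 'e']


Output: [3, 2, 0, 2, 3, 2]


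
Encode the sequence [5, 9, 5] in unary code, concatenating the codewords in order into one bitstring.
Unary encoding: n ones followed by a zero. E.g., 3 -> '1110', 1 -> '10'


Encode each number as n ones followed by a terminating 0:
  5 -> 111110 (6 bits)
  9 -> 1111111110 (10 bits)
  5 -> 111110 (6 bits)
Total length = 6 + 10 + 6 = 22 bits.

Unary([5, 9, 5]) = 1111101111111110111110 (22 bits)


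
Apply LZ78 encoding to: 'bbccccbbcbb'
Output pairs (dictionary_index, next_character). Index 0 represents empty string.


LZ78 encoding steps:
Dictionary: {0: ''}
Step 1: w='' (idx 0), next='b' -> output (0, 'b'), add 'b' as idx 1
Step 2: w='b' (idx 1), next='c' -> output (1, 'c'), add 'bc' as idx 2
Step 3: w='' (idx 0), next='c' -> output (0, 'c'), add 'c' as idx 3
Step 4: w='c' (idx 3), next='c' -> output (3, 'c'), add 'cc' as idx 4
Step 5: w='b' (idx 1), next='b' -> output (1, 'b'), add 'bb' as idx 5
Step 6: w='c' (idx 3), next='b' -> output (3, 'b'), add 'cb' as idx 6
Step 7: w='b' (idx 1), end of input -> output (1, '')


Encoded: [(0, 'b'), (1, 'c'), (0, 'c'), (3, 'c'), (1, 'b'), (3, 'b'), (1, '')]


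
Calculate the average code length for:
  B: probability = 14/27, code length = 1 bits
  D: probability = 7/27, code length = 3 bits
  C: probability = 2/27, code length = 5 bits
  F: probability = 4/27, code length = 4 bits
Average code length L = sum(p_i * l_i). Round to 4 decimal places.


Weighted contributions p_i * l_i:
  B: (14/27) * 1 = 14/27
  D: (7/27) * 3 = 21/27
  C: (2/27) * 5 = 10/27
  F: (4/27) * 4 = 16/27
Sum = (14 + 21 + 10 + 16)/27 = 61/27

L = 61/27 = 2.2593 bits/symbol


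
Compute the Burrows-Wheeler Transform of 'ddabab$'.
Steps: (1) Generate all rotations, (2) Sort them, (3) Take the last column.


Rotations (sorted):
  0: $ddabab -> last char: b
  1: ab$ddab -> last char: b
  2: abab$dd -> last char: d
  3: b$ddaba -> last char: a
  4: bab$dda -> last char: a
  5: dabab$d -> last char: d
  6: ddabab$ -> last char: $


BWT = bbdaad$


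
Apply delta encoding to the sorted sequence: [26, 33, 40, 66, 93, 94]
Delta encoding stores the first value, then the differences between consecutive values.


First value: 26
Deltas:
  33 - 26 = 7
  40 - 33 = 7
  66 - 40 = 26
  93 - 66 = 27
  94 - 93 = 1


Delta encoded: [26, 7, 7, 26, 27, 1]


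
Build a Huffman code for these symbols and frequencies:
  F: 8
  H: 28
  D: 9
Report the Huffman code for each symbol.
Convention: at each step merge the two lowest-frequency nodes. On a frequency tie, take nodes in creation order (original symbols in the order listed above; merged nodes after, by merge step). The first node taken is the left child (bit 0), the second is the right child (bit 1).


Huffman tree construction:
Step 1: Merge F(8) + D(9) = 17
Step 2: Merge (F+D)(17) + H(28) = 45
Read each symbol's code off the tree from the root (left child = 0, right child = 1).

Codes:
  F: 00 (length 2)
  H: 1 (length 1)
  D: 01 (length 2)
Average code length: 62/45 = 1.3778 bits/symbol


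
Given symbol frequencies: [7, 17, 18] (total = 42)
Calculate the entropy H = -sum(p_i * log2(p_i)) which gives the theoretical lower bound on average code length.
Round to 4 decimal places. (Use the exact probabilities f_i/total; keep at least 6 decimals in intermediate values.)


Per-symbol terms -p_i * log2(p_i) with p_i = f_i/42:
  p = 7/42 = 0.166667: log2(p) = -2.584963, -p*log2(p) = 0.430827
  p = 17/42 = 0.404762: log2(p) = -1.304855, -p*log2(p) = 0.528155
  p = 18/42 = 0.428571: log2(p) = -1.222392, -p*log2(p) = 0.523882
H = 0.430827 + 0.528155 + 0.523882 = 1.482864

H = 1.4829 bits/symbol


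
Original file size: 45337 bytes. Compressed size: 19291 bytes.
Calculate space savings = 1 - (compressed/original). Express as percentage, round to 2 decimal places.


ratio = compressed/original = 19291/45337 = 0.425502
savings = 1 - ratio = 1 - 0.425502 = 0.574498
as a percentage: 0.574498 * 100 = 57.45%

Space savings = 1 - 19291/45337 = 57.45%


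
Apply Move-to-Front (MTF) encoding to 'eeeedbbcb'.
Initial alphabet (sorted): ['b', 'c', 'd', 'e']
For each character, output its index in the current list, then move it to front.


MTF encoding:
'e': index 3 in ['b', 'c', 'd', 'e'] -> ['e', 'b', 'c', 'd']
'e': index 0 in ['e', 'b', 'c', 'd'] -> ['e', 'b', 'c', 'd']
'e': index 0 in ['e', 'b', 'c', 'd'] -> ['e', 'b', 'c', 'd']
'e': index 0 in ['e', 'b', 'c', 'd'] -> ['e', 'b', 'c', 'd']
'd': index 3 in ['e', 'b', 'c', 'd'] -> ['d', 'e', 'b', 'c']
'b': index 2 in ['d', 'e', 'b', 'c'] -> ['b', 'd', 'e', 'c']
'b': index 0 in ['b', 'd', 'e', 'c'] -> ['b', 'd', 'e', 'c']
'c': index 3 in ['b', 'd', 'e', 'c'] -> ['c', 'b', 'd', 'e']
'b': index 1 in ['c', 'b', 'd', 'e'] -> ['b', 'c', 'd', 'e']


Output: [3, 0, 0, 0, 3, 2, 0, 3, 1]


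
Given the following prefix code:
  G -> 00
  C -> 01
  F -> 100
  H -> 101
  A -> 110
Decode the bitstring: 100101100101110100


Decoding step by step:
Bits 100 -> F
Bits 101 -> H
Bits 100 -> F
Bits 101 -> H
Bits 110 -> A
Bits 100 -> F


Decoded message: FHFHAF


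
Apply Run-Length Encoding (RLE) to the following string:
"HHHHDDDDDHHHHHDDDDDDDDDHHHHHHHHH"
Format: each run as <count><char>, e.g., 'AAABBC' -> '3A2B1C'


Scanning runs left to right:
  i=0: run of 'H' x 4 -> '4H'
  i=4: run of 'D' x 5 -> '5D'
  i=9: run of 'H' x 5 -> '5H'
  i=14: run of 'D' x 9 -> '9D'
  i=23: run of 'H' x 9 -> '9H'

RLE = 4H5D5H9D9H


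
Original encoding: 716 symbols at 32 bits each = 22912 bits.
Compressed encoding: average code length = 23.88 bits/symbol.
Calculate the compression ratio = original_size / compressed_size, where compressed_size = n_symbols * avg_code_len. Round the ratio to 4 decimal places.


original_size = n_symbols * orig_bits = 716 * 32 = 22912 bits
compressed_size = n_symbols * avg_code_len = 716 * 23.88 = 17098.08 bits
ratio = original_size / compressed_size = 22912 / 17098.08 = 1.34

Compression ratio = 1.34


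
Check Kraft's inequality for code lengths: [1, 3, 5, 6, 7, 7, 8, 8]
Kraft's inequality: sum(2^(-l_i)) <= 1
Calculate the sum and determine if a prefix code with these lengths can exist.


Sum = 2^(-1) + 2^(-3) + 2^(-5) + 2^(-6) + 2^(-7) + 2^(-7) + 2^(-8) + 2^(-8)
    = 0.5 + 0.125 + 0.03125 + 0.015625 + 0.0078125 + 0.0078125 + 0.00390625 + 0.00390625
    = 178/256 = 0.6953125
Since 0.6953125 <= 1, Kraft's inequality IS satisfied.
A prefix code with these lengths CAN exist.

Kraft sum = 0.6953125. Satisfied.


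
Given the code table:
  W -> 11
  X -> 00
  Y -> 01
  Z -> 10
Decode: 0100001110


Decoding:
01 -> Y
00 -> X
00 -> X
11 -> W
10 -> Z


Result: YXXWZ


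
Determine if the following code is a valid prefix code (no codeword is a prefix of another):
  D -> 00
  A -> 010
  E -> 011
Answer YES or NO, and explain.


Checking each pair (does one codeword prefix another?):
  D='00' vs A='010': no prefix
  D='00' vs E='011': no prefix
  A='010' vs D='00': no prefix
  A='010' vs E='011': no prefix
  E='011' vs D='00': no prefix
  E='011' vs A='010': no prefix
No violation found over all pairs.

YES -- this is a valid prefix code. No codeword is a prefix of any other codeword.


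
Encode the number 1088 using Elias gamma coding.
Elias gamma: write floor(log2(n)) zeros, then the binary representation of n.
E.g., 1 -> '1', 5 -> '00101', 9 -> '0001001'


num_bits = floor(log2(1088)) + 1 = 11
leading_zeros = num_bits - 1 = 10
binary(1088) = 10001000000

Elias gamma(1088) = '0000000000' + '10001000000' = 000000000010001000000 (21 bits)


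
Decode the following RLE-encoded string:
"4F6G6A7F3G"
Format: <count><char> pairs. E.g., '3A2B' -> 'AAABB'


Expanding each <count><char> pair:
  4F -> 'FFFF'
  6G -> 'GGGGGG'
  6A -> 'AAAAAA'
  7F -> 'FFFFFFF'
  3G -> 'GGG'

Decoded = FFFFGGGGGGAAAAAAFFFFFFFGGG


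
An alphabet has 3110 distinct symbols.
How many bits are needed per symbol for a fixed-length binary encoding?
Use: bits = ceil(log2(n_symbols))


log2(3110) = 11.6027
Bracket: 2^11 = 2048 < 3110 <= 2^12 = 4096
So ceil(log2(3110)) = 12

bits = ceil(log2(3110)) = ceil(11.6027) = 12 bits


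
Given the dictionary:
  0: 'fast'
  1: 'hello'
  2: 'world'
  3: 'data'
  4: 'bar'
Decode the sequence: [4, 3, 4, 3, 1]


Look up each index in the dictionary:
  4 -> 'bar'
  3 -> 'data'
  4 -> 'bar'
  3 -> 'data'
  1 -> 'hello'

Decoded: "bar data bar data hello"


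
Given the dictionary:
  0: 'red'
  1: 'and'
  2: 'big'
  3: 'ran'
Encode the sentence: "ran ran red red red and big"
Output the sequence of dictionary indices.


Look up each word in the dictionary:
  'ran' -> 3
  'ran' -> 3
  'red' -> 0
  'red' -> 0
  'red' -> 0
  'and' -> 1
  'big' -> 2

Encoded: [3, 3, 0, 0, 0, 1, 2]


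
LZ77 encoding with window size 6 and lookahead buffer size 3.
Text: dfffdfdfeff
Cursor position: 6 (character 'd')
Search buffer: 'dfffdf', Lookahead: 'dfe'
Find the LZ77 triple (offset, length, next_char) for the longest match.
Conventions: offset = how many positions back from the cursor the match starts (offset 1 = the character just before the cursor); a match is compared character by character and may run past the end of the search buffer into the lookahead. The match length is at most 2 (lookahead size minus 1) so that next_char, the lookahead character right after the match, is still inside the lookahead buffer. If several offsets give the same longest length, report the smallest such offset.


Try each offset into the search buffer:
  offset=1 (pos 5, char 'f'): match length 0
  offset=2 (pos 4, char 'd'): match length 2
  offset=3 (pos 3, char 'f'): match length 0
  offset=4 (pos 2, char 'f'): match length 0
  offset=5 (pos 1, char 'f'): match length 0
  offset=6 (pos 0, char 'd'): match length 2
Longest match has length 2, found at offsets 2, 6; take the smallest, offset 2.
next_char = character at position 6 + 2 = 8 -> 'e'

Best match: offset=2, length=2 (matching 'df' starting at position 4)
LZ77 triple: (2, 2, 'e')


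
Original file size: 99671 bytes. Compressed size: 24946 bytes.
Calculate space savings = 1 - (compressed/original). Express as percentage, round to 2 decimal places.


ratio = compressed/original = 24946/99671 = 0.250283
savings = 1 - ratio = 1 - 0.250283 = 0.749717
as a percentage: 0.749717 * 100 = 74.97%

Space savings = 1 - 24946/99671 = 74.97%


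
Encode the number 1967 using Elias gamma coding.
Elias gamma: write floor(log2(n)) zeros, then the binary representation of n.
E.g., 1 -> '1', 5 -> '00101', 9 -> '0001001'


num_bits = floor(log2(1967)) + 1 = 11
leading_zeros = num_bits - 1 = 10
binary(1967) = 11110101111

Elias gamma(1967) = '0000000000' + '11110101111' = 000000000011110101111 (21 bits)


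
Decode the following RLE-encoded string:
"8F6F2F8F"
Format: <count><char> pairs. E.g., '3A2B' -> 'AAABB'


Expanding each <count><char> pair:
  8F -> 'FFFFFFFF'
  6F -> 'FFFFFF'
  2F -> 'FF'
  8F -> 'FFFFFFFF'

Decoded = FFFFFFFFFFFFFFFFFFFFFFFF


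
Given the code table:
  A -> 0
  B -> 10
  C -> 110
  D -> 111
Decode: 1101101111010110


Decoding:
110 -> C
110 -> C
111 -> D
10 -> B
10 -> B
110 -> C


Result: CCDBBC


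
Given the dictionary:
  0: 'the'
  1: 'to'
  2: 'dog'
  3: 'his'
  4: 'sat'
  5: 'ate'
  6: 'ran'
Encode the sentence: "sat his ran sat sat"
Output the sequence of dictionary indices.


Look up each word in the dictionary:
  'sat' -> 4
  'his' -> 3
  'ran' -> 6
  'sat' -> 4
  'sat' -> 4

Encoded: [4, 3, 6, 4, 4]


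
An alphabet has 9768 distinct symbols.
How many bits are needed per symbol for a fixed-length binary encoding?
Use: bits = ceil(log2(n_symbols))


log2(9768) = 13.2538
Bracket: 2^13 = 8192 < 9768 <= 2^14 = 16384
So ceil(log2(9768)) = 14

bits = ceil(log2(9768)) = ceil(13.2538) = 14 bits


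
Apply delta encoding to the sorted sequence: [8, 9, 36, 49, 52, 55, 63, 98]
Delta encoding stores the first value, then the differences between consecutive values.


First value: 8
Deltas:
  9 - 8 = 1
  36 - 9 = 27
  49 - 36 = 13
  52 - 49 = 3
  55 - 52 = 3
  63 - 55 = 8
  98 - 63 = 35


Delta encoded: [8, 1, 27, 13, 3, 3, 8, 35]


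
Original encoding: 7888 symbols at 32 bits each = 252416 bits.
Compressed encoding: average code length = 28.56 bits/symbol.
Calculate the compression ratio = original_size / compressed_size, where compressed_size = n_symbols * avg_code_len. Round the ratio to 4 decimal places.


original_size = n_symbols * orig_bits = 7888 * 32 = 252416 bits
compressed_size = n_symbols * avg_code_len = 7888 * 28.56 = 225281.28 bits
ratio = original_size / compressed_size = 252416 / 225281.28 = 1.1204

Compression ratio = 1.1204


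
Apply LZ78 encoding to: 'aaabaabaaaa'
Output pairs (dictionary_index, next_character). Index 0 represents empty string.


LZ78 encoding steps:
Dictionary: {0: ''}
Step 1: w='' (idx 0), next='a' -> output (0, 'a'), add 'a' as idx 1
Step 2: w='a' (idx 1), next='a' -> output (1, 'a'), add 'aa' as idx 2
Step 3: w='' (idx 0), next='b' -> output (0, 'b'), add 'b' as idx 3
Step 4: w='aa' (idx 2), next='b' -> output (2, 'b'), add 'aab' as idx 4
Step 5: w='aa' (idx 2), next='a' -> output (2, 'a'), add 'aaa' as idx 5
Step 6: w='a' (idx 1), end of input -> output (1, '')


Encoded: [(0, 'a'), (1, 'a'), (0, 'b'), (2, 'b'), (2, 'a'), (1, '')]


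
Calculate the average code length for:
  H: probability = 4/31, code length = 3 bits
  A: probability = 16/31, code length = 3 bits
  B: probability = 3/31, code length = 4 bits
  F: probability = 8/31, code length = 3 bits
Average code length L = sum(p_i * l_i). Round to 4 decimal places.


Weighted contributions p_i * l_i:
  H: (4/31) * 3 = 12/31
  A: (16/31) * 3 = 48/31
  B: (3/31) * 4 = 12/31
  F: (8/31) * 3 = 24/31
Sum = (12 + 48 + 12 + 24)/31 = 96/31

L = 96/31 = 3.0968 bits/symbol


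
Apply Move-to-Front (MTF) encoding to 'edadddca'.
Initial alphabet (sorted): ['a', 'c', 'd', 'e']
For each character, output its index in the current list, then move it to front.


MTF encoding:
'e': index 3 in ['a', 'c', 'd', 'e'] -> ['e', 'a', 'c', 'd']
'd': index 3 in ['e', 'a', 'c', 'd'] -> ['d', 'e', 'a', 'c']
'a': index 2 in ['d', 'e', 'a', 'c'] -> ['a', 'd', 'e', 'c']
'd': index 1 in ['a', 'd', 'e', 'c'] -> ['d', 'a', 'e', 'c']
'd': index 0 in ['d', 'a', 'e', 'c'] -> ['d', 'a', 'e', 'c']
'd': index 0 in ['d', 'a', 'e', 'c'] -> ['d', 'a', 'e', 'c']
'c': index 3 in ['d', 'a', 'e', 'c'] -> ['c', 'd', 'a', 'e']
'a': index 2 in ['c', 'd', 'a', 'e'] -> ['a', 'c', 'd', 'e']


Output: [3, 3, 2, 1, 0, 0, 3, 2]


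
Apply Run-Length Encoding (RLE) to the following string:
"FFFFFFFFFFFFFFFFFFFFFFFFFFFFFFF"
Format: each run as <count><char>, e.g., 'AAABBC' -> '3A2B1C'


Scanning runs left to right:
  i=0: run of 'F' x 31 -> '31F'

RLE = 31F


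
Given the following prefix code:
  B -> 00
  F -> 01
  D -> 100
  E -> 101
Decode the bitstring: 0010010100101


Decoding step by step:
Bits 00 -> B
Bits 100 -> D
Bits 101 -> E
Bits 00 -> B
Bits 101 -> E


Decoded message: BDEBE


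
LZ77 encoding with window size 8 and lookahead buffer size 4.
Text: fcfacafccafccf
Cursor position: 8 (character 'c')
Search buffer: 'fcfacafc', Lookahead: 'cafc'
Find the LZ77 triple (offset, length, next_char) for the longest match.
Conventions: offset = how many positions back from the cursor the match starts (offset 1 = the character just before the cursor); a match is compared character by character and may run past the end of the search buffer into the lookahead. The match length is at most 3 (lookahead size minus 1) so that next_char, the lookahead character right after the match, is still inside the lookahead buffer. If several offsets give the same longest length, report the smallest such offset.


Try each offset into the search buffer:
  offset=1 (pos 7, char 'c'): match length 1
  offset=2 (pos 6, char 'f'): match length 0
  offset=3 (pos 5, char 'a'): match length 0
  offset=4 (pos 4, char 'c'): match length 3
  offset=5 (pos 3, char 'a'): match length 0
  offset=6 (pos 2, char 'f'): match length 0
  offset=7 (pos 1, char 'c'): match length 1
  offset=8 (pos 0, char 'f'): match length 0
Longest match has length 3 at offset 4.
next_char = character at position 8 + 3 = 11 -> 'c'

Best match: offset=4, length=3 (matching 'caf' starting at position 4)
LZ77 triple: (4, 3, 'c')


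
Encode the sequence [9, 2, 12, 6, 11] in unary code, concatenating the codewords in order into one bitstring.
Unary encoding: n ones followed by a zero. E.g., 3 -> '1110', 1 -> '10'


Encode each number as n ones followed by a terminating 0:
  9 -> 1111111110 (10 bits)
  2 -> 110 (3 bits)
  12 -> 1111111111110 (13 bits)
  6 -> 1111110 (7 bits)
  11 -> 111111111110 (12 bits)
Total length = 10 + 3 + 13 + 7 + 12 = 45 bits.

Unary([9, 2, 12, 6, 11]) = 111111111011011111111111101111110111111111110 (45 bits)


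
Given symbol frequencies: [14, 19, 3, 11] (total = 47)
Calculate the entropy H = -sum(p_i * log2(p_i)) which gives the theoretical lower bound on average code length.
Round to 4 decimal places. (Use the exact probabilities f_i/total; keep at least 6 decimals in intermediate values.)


Per-symbol terms -p_i * log2(p_i) with p_i = f_i/47:
  p = 14/47 = 0.297872: log2(p) = -1.747234, -p*log2(p) = 0.520453
  p = 19/47 = 0.404255: log2(p) = -1.306661, -p*log2(p) = 0.528225
  p = 3/47 = 0.063830: log2(p) = -3.969626, -p*log2(p) = 0.253380
  p = 11/47 = 0.234043: log2(p) = -2.095157, -p*log2(p) = 0.490356
H = 0.520453 + 0.528225 + 0.253380 + 0.490356 = 1.792414

H = 1.7924 bits/symbol


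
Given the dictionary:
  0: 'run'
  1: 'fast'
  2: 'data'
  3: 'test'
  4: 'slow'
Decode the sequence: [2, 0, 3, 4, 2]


Look up each index in the dictionary:
  2 -> 'data'
  0 -> 'run'
  3 -> 'test'
  4 -> 'slow'
  2 -> 'data'

Decoded: "data run test slow data"


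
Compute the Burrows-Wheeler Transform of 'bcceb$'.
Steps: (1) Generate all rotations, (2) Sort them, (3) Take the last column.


Rotations (sorted):
  0: $bcceb -> last char: b
  1: b$bcce -> last char: e
  2: bcceb$ -> last char: $
  3: cceb$b -> last char: b
  4: ceb$bc -> last char: c
  5: eb$bcc -> last char: c


BWT = be$bcc


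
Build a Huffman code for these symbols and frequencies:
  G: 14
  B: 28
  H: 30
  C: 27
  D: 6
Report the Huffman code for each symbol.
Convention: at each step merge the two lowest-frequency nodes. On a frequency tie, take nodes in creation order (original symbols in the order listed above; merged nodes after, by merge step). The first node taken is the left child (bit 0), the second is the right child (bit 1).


Huffman tree construction:
Step 1: Merge D(6) + G(14) = 20
Step 2: Merge (D+G)(20) + C(27) = 47
Step 3: Merge B(28) + H(30) = 58
Step 4: Merge ((D+G)+C)(47) + (B+H)(58) = 105
Read each symbol's code off the tree from the root (left child = 0, right child = 1).

Codes:
  G: 001 (length 3)
  B: 10 (length 2)
  H: 11 (length 2)
  C: 01 (length 2)
  D: 000 (length 3)
Average code length: 230/105 = 2.1905 bits/symbol


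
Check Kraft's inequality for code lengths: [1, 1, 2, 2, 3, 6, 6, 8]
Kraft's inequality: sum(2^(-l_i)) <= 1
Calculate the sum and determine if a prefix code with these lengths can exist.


Sum = 2^(-1) + 2^(-1) + 2^(-2) + 2^(-2) + 2^(-3) + 2^(-6) + 2^(-6) + 2^(-8)
    = 0.5 + 0.5 + 0.25 + 0.25 + 0.125 + 0.015625 + 0.015625 + 0.00390625
    = 425/256 = 1.66015625
Since 1.66015625 > 1, Kraft's inequality is NOT satisfied.
A prefix code with these lengths CANNOT exist.

Kraft sum = 1.66015625. Not satisfied.


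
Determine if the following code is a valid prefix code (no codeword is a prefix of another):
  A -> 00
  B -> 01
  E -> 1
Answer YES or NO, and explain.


Checking each pair (does one codeword prefix another?):
  A='00' vs B='01': no prefix
  A='00' vs E='1': no prefix
  B='01' vs A='00': no prefix
  B='01' vs E='1': no prefix
  E='1' vs A='00': no prefix
  E='1' vs B='01': no prefix
No violation found over all pairs.

YES -- this is a valid prefix code. No codeword is a prefix of any other codeword.


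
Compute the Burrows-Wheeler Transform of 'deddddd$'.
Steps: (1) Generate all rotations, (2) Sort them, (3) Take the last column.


Rotations (sorted):
  0: $deddddd -> last char: d
  1: d$dedddd -> last char: d
  2: dd$deddd -> last char: d
  3: ddd$dedd -> last char: d
  4: dddd$ded -> last char: d
  5: ddddd$de -> last char: e
  6: deddddd$ -> last char: $
  7: eddddd$d -> last char: d


BWT = ddddde$d


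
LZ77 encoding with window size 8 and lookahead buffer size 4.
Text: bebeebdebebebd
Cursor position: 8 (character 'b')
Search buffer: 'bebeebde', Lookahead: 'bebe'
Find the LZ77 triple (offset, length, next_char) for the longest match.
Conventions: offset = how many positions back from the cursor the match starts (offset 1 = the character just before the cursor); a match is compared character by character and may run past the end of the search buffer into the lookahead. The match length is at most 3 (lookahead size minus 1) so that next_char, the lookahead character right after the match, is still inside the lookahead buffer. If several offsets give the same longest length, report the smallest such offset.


Try each offset into the search buffer:
  offset=1 (pos 7, char 'e'): match length 0
  offset=2 (pos 6, char 'd'): match length 0
  offset=3 (pos 5, char 'b'): match length 1
  offset=4 (pos 4, char 'e'): match length 0
  offset=5 (pos 3, char 'e'): match length 0
  offset=6 (pos 2, char 'b'): match length 2
  offset=7 (pos 1, char 'e'): match length 0
  offset=8 (pos 0, char 'b'): match length 3
Longest match has length 3 at offset 8.
next_char = character at position 8 + 3 = 11 -> 'e'

Best match: offset=8, length=3 (matching 'beb' starting at position 0)
LZ77 triple: (8, 3, 'e')


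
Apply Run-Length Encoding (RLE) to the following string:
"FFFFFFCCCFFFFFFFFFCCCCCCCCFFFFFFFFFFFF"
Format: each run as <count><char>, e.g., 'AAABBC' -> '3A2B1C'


Scanning runs left to right:
  i=0: run of 'F' x 6 -> '6F'
  i=6: run of 'C' x 3 -> '3C'
  i=9: run of 'F' x 9 -> '9F'
  i=18: run of 'C' x 8 -> '8C'
  i=26: run of 'F' x 12 -> '12F'

RLE = 6F3C9F8C12F


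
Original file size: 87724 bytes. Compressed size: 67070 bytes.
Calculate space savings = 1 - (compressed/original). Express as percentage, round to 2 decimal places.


ratio = compressed/original = 67070/87724 = 0.764557
savings = 1 - ratio = 1 - 0.764557 = 0.235443
as a percentage: 0.235443 * 100 = 23.54%

Space savings = 1 - 67070/87724 = 23.54%


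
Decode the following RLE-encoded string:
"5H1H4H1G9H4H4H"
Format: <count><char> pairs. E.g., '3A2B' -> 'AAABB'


Expanding each <count><char> pair:
  5H -> 'HHHHH'
  1H -> 'H'
  4H -> 'HHHH'
  1G -> 'G'
  9H -> 'HHHHHHHHH'
  4H -> 'HHHH'
  4H -> 'HHHH'

Decoded = HHHHHHHHHHGHHHHHHHHHHHHHHHHH


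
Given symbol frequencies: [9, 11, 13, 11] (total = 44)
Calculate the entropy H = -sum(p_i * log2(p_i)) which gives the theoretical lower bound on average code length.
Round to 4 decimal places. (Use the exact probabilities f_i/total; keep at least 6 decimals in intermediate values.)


Per-symbol terms -p_i * log2(p_i) with p_i = f_i/44:
  p = 9/44 = 0.204545: log2(p) = -2.289507, -p*log2(p) = 0.468308
  p = 11/44 = 0.250000: log2(p) = -2.000000, -p*log2(p) = 0.500000
  p = 13/44 = 0.295455: log2(p) = -1.758992, -p*log2(p) = 0.519702
  p = 11/44 = 0.250000: log2(p) = -2.000000, -p*log2(p) = 0.500000
H = 0.468308 + 0.500000 + 0.519702 + 0.500000 = 1.988010

H = 1.988 bits/symbol


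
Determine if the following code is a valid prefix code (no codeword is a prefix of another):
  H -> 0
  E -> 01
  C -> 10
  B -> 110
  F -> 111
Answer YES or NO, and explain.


Checking each pair (does one codeword prefix another?):
  H='0' vs E='01': prefix -- VIOLATION

NO -- this is NOT a valid prefix code. H (0) is a prefix of E (01).


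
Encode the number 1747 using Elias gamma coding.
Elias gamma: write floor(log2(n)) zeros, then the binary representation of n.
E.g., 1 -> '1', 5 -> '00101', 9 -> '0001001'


num_bits = floor(log2(1747)) + 1 = 11
leading_zeros = num_bits - 1 = 10
binary(1747) = 11011010011

Elias gamma(1747) = '0000000000' + '11011010011' = 000000000011011010011 (21 bits)


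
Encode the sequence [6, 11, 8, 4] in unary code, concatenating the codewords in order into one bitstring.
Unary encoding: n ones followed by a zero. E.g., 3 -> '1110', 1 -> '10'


Encode each number as n ones followed by a terminating 0:
  6 -> 1111110 (7 bits)
  11 -> 111111111110 (12 bits)
  8 -> 111111110 (9 bits)
  4 -> 11110 (5 bits)
Total length = 7 + 12 + 9 + 5 = 33 bits.

Unary([6, 11, 8, 4]) = 111111011111111111011111111011110 (33 bits)


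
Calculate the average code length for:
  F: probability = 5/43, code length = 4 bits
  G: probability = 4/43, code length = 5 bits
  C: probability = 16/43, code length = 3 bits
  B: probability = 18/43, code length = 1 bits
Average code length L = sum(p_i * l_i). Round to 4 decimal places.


Weighted contributions p_i * l_i:
  F: (5/43) * 4 = 20/43
  G: (4/43) * 5 = 20/43
  C: (16/43) * 3 = 48/43
  B: (18/43) * 1 = 18/43
Sum = (20 + 20 + 48 + 18)/43 = 106/43

L = 106/43 = 2.4651 bits/symbol


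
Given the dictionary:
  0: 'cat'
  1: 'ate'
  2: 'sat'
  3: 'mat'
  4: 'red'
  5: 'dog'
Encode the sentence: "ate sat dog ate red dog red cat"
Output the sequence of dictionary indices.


Look up each word in the dictionary:
  'ate' -> 1
  'sat' -> 2
  'dog' -> 5
  'ate' -> 1
  'red' -> 4
  'dog' -> 5
  'red' -> 4
  'cat' -> 0

Encoded: [1, 2, 5, 1, 4, 5, 4, 0]


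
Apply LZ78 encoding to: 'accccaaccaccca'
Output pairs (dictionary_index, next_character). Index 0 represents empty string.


LZ78 encoding steps:
Dictionary: {0: ''}
Step 1: w='' (idx 0), next='a' -> output (0, 'a'), add 'a' as idx 1
Step 2: w='' (idx 0), next='c' -> output (0, 'c'), add 'c' as idx 2
Step 3: w='c' (idx 2), next='c' -> output (2, 'c'), add 'cc' as idx 3
Step 4: w='c' (idx 2), next='a' -> output (2, 'a'), add 'ca' as idx 4
Step 5: w='a' (idx 1), next='c' -> output (1, 'c'), add 'ac' as idx 5
Step 6: w='ca' (idx 4), next='c' -> output (4, 'c'), add 'cac' as idx 6
Step 7: w='cc' (idx 3), next='a' -> output (3, 'a'), add 'cca' as idx 7


Encoded: [(0, 'a'), (0, 'c'), (2, 'c'), (2, 'a'), (1, 'c'), (4, 'c'), (3, 'a')]


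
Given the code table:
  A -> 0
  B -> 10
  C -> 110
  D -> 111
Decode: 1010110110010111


Decoding:
10 -> B
10 -> B
110 -> C
110 -> C
0 -> A
10 -> B
111 -> D


Result: BBCCABD


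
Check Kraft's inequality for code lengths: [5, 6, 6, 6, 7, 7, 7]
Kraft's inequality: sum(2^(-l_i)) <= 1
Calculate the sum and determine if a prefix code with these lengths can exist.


Sum = 2^(-5) + 2^(-6) + 2^(-6) + 2^(-6) + 2^(-7) + 2^(-7) + 2^(-7)
    = 0.03125 + 0.015625 + 0.015625 + 0.015625 + 0.0078125 + 0.0078125 + 0.0078125
    = 13/128 = 0.1015625
Since 0.1015625 <= 1, Kraft's inequality IS satisfied.
A prefix code with these lengths CAN exist.

Kraft sum = 0.1015625. Satisfied.


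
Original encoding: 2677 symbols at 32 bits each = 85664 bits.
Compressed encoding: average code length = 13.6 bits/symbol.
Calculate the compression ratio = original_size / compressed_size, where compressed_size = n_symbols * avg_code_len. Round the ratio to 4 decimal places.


original_size = n_symbols * orig_bits = 2677 * 32 = 85664 bits
compressed_size = n_symbols * avg_code_len = 2677 * 13.6 = 36407.2 bits
ratio = original_size / compressed_size = 85664 / 36407.2 = 2.3529

Compression ratio = 2.3529


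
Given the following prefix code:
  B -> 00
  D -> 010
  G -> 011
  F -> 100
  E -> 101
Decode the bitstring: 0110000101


Decoding step by step:
Bits 011 -> G
Bits 00 -> B
Bits 00 -> B
Bits 101 -> E


Decoded message: GBBE


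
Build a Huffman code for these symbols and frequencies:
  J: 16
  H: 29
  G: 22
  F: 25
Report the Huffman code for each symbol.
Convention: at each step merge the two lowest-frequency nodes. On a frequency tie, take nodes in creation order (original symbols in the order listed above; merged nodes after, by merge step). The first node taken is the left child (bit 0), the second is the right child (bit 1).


Huffman tree construction:
Step 1: Merge J(16) + G(22) = 38
Step 2: Merge F(25) + H(29) = 54
Step 3: Merge (J+G)(38) + (F+H)(54) = 92
Read each symbol's code off the tree from the root (left child = 0, right child = 1).

Codes:
  J: 00 (length 2)
  H: 11 (length 2)
  G: 01 (length 2)
  F: 10 (length 2)
Average code length: 184/92 = 2.0000 bits/symbol


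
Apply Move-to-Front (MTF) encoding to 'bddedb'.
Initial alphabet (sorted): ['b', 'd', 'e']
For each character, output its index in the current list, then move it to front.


MTF encoding:
'b': index 0 in ['b', 'd', 'e'] -> ['b', 'd', 'e']
'd': index 1 in ['b', 'd', 'e'] -> ['d', 'b', 'e']
'd': index 0 in ['d', 'b', 'e'] -> ['d', 'b', 'e']
'e': index 2 in ['d', 'b', 'e'] -> ['e', 'd', 'b']
'd': index 1 in ['e', 'd', 'b'] -> ['d', 'e', 'b']
'b': index 2 in ['d', 'e', 'b'] -> ['b', 'd', 'e']


Output: [0, 1, 0, 2, 1, 2]


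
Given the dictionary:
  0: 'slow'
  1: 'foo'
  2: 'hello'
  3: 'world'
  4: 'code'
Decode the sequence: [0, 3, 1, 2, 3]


Look up each index in the dictionary:
  0 -> 'slow'
  3 -> 'world'
  1 -> 'foo'
  2 -> 'hello'
  3 -> 'world'

Decoded: "slow world foo hello world"


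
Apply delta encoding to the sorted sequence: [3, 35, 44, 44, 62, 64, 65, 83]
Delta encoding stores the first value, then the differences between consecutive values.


First value: 3
Deltas:
  35 - 3 = 32
  44 - 35 = 9
  44 - 44 = 0
  62 - 44 = 18
  64 - 62 = 2
  65 - 64 = 1
  83 - 65 = 18


Delta encoded: [3, 32, 9, 0, 18, 2, 1, 18]


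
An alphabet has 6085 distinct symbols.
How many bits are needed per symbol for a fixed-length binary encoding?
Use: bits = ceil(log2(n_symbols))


log2(6085) = 12.571
Bracket: 2^12 = 4096 < 6085 <= 2^13 = 8192
So ceil(log2(6085)) = 13

bits = ceil(log2(6085)) = ceil(12.571) = 13 bits


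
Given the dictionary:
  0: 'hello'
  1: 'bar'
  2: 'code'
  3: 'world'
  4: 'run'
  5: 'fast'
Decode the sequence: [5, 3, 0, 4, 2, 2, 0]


Look up each index in the dictionary:
  5 -> 'fast'
  3 -> 'world'
  0 -> 'hello'
  4 -> 'run'
  2 -> 'code'
  2 -> 'code'
  0 -> 'hello'

Decoded: "fast world hello run code code hello"


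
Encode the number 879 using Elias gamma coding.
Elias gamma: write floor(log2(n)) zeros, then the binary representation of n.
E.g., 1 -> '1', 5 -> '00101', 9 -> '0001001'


num_bits = floor(log2(879)) + 1 = 10
leading_zeros = num_bits - 1 = 9
binary(879) = 1101101111

Elias gamma(879) = '000000000' + '1101101111' = 0000000001101101111 (19 bits)


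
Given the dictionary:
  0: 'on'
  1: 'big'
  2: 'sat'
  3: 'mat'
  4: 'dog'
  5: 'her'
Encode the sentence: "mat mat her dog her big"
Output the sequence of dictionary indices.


Look up each word in the dictionary:
  'mat' -> 3
  'mat' -> 3
  'her' -> 5
  'dog' -> 4
  'her' -> 5
  'big' -> 1

Encoded: [3, 3, 5, 4, 5, 1]


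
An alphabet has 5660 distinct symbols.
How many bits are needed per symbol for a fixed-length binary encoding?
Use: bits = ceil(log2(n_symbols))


log2(5660) = 12.4666
Bracket: 2^12 = 4096 < 5660 <= 2^13 = 8192
So ceil(log2(5660)) = 13

bits = ceil(log2(5660)) = ceil(12.4666) = 13 bits


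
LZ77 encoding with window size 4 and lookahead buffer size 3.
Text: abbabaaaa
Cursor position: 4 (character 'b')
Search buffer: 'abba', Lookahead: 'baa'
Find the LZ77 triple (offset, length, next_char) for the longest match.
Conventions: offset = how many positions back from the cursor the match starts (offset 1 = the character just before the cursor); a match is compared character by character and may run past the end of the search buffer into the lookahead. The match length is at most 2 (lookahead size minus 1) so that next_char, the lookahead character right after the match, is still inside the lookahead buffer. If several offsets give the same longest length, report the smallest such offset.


Try each offset into the search buffer:
  offset=1 (pos 3, char 'a'): match length 0
  offset=2 (pos 2, char 'b'): match length 2
  offset=3 (pos 1, char 'b'): match length 1
  offset=4 (pos 0, char 'a'): match length 0
Longest match has length 2 at offset 2.
next_char = character at position 4 + 2 = 6 -> 'a'

Best match: offset=2, length=2 (matching 'ba' starting at position 2)
LZ77 triple: (2, 2, 'a')
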